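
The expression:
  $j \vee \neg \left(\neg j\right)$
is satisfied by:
  {j: True}


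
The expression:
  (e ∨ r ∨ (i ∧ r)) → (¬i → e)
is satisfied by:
  {i: True, e: True, r: False}
  {i: True, e: False, r: False}
  {e: True, i: False, r: False}
  {i: False, e: False, r: False}
  {i: True, r: True, e: True}
  {i: True, r: True, e: False}
  {r: True, e: True, i: False}


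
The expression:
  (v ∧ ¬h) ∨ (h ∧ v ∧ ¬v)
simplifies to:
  v ∧ ¬h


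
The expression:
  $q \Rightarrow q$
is always true.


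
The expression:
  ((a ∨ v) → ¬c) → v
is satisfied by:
  {c: True, v: True, a: True}
  {c: True, v: True, a: False}
  {v: True, a: True, c: False}
  {v: True, a: False, c: False}
  {c: True, a: True, v: False}


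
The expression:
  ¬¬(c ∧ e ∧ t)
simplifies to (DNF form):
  c ∧ e ∧ t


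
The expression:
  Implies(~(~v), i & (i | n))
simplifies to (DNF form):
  i | ~v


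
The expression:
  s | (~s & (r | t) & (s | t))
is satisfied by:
  {t: True, s: True}
  {t: True, s: False}
  {s: True, t: False}


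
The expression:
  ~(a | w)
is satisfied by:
  {w: False, a: False}


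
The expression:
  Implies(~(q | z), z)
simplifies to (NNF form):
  q | z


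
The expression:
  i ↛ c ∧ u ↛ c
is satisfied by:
  {i: True, u: True, c: False}


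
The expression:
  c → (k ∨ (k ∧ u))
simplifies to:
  k ∨ ¬c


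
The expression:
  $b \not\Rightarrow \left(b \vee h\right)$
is never true.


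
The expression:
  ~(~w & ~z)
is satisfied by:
  {z: True, w: True}
  {z: True, w: False}
  {w: True, z: False}


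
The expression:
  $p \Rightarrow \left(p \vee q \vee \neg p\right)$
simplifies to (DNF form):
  $\text{True}$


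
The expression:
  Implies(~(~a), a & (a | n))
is always true.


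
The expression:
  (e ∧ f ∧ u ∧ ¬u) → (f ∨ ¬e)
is always true.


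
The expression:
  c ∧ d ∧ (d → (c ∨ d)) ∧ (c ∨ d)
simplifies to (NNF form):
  c ∧ d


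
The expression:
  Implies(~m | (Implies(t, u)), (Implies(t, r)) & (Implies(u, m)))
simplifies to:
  (m & r) | (m & ~t) | (m & ~u) | (r & ~u) | (~t & ~u)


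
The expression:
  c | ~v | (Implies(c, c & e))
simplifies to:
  True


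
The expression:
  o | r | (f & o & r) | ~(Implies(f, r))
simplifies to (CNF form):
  f | o | r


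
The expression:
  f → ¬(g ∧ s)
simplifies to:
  ¬f ∨ ¬g ∨ ¬s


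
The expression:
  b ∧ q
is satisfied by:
  {b: True, q: True}


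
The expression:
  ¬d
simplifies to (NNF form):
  ¬d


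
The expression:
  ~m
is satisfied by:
  {m: False}


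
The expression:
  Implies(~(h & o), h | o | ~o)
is always true.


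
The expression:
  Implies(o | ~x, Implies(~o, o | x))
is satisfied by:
  {x: True, o: True}
  {x: True, o: False}
  {o: True, x: False}


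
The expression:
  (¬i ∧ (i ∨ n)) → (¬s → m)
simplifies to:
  i ∨ m ∨ s ∨ ¬n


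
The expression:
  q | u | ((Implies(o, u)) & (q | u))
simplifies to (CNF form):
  q | u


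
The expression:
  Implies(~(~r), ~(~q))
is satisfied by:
  {q: True, r: False}
  {r: False, q: False}
  {r: True, q: True}


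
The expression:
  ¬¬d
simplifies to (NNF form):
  d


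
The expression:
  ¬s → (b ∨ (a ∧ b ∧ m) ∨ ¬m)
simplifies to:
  b ∨ s ∨ ¬m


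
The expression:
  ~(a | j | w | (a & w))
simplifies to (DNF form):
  ~a & ~j & ~w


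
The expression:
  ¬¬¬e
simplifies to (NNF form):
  ¬e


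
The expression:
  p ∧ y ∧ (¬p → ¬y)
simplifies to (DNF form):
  p ∧ y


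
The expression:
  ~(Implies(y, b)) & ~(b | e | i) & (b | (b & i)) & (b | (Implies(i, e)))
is never true.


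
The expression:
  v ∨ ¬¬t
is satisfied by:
  {t: True, v: True}
  {t: True, v: False}
  {v: True, t: False}


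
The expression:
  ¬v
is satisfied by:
  {v: False}


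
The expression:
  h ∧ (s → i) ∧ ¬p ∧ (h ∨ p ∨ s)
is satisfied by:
  {h: True, i: True, s: False, p: False}
  {h: True, s: False, i: False, p: False}
  {h: True, i: True, s: True, p: False}


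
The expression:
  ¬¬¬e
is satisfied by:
  {e: False}


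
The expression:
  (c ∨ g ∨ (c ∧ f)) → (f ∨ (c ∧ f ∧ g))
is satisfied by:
  {f: True, c: False, g: False}
  {g: True, f: True, c: False}
  {f: True, c: True, g: False}
  {g: True, f: True, c: True}
  {g: False, c: False, f: False}


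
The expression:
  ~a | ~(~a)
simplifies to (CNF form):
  True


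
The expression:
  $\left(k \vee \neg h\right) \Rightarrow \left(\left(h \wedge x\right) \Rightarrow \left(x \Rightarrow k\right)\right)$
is always true.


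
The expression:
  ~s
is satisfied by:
  {s: False}


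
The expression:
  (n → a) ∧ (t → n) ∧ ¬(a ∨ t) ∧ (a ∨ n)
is never true.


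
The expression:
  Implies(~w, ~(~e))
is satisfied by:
  {e: True, w: True}
  {e: True, w: False}
  {w: True, e: False}


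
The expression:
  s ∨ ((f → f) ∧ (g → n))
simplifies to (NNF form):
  n ∨ s ∨ ¬g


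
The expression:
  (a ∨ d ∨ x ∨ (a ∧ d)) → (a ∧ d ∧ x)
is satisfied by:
  {x: False, d: False, a: False}
  {a: True, d: True, x: True}


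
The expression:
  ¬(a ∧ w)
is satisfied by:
  {w: False, a: False}
  {a: True, w: False}
  {w: True, a: False}


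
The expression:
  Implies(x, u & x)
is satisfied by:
  {u: True, x: False}
  {x: False, u: False}
  {x: True, u: True}


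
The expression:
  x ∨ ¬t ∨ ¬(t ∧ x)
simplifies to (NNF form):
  True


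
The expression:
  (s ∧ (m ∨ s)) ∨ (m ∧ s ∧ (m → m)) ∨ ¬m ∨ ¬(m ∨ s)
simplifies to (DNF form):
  s ∨ ¬m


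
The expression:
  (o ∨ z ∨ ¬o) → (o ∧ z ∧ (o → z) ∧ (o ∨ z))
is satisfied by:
  {z: True, o: True}


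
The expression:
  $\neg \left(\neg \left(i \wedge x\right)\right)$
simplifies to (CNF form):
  $i \wedge x$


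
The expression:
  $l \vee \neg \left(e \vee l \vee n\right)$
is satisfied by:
  {l: True, e: False, n: False}
  {n: True, l: True, e: False}
  {l: True, e: True, n: False}
  {n: True, l: True, e: True}
  {n: False, e: False, l: False}


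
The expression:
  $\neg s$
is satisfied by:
  {s: False}


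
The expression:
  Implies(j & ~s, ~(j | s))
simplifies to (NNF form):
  s | ~j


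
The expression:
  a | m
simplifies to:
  a | m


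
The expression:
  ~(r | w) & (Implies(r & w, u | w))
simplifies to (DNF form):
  ~r & ~w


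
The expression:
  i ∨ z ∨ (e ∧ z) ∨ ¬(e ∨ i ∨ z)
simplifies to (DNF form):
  i ∨ z ∨ ¬e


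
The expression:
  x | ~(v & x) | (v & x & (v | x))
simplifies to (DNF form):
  True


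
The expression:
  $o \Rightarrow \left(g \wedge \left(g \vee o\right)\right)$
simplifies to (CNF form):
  $g \vee \neg o$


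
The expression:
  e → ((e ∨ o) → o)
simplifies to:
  o ∨ ¬e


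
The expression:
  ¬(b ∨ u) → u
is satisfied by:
  {b: True, u: True}
  {b: True, u: False}
  {u: True, b: False}


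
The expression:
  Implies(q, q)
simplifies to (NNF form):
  True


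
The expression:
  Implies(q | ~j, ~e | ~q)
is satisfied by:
  {e: False, q: False}
  {q: True, e: False}
  {e: True, q: False}


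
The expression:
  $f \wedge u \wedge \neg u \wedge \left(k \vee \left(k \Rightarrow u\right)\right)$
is never true.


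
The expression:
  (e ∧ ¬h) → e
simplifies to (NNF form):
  True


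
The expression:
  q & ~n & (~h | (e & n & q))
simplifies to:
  q & ~h & ~n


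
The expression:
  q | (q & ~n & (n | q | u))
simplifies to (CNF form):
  q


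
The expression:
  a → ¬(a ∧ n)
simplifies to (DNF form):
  ¬a ∨ ¬n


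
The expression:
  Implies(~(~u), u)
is always true.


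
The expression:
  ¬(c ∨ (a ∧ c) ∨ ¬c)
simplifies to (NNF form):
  False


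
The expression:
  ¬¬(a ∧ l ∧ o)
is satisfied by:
  {a: True, o: True, l: True}


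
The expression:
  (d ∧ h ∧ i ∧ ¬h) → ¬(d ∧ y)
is always true.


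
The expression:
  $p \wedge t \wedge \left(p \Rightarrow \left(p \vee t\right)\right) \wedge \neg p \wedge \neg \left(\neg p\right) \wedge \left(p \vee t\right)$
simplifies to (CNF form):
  $\text{False}$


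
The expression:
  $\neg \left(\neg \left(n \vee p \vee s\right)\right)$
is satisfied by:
  {n: True, p: True, s: True}
  {n: True, p: True, s: False}
  {n: True, s: True, p: False}
  {n: True, s: False, p: False}
  {p: True, s: True, n: False}
  {p: True, s: False, n: False}
  {s: True, p: False, n: False}


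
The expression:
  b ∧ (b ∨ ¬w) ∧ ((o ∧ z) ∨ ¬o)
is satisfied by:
  {z: True, b: True, o: False}
  {b: True, o: False, z: False}
  {z: True, o: True, b: True}


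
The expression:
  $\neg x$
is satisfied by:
  {x: False}


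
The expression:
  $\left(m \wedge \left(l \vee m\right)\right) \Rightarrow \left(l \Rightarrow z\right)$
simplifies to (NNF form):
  $z \vee \neg l \vee \neg m$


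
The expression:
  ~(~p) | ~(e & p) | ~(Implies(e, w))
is always true.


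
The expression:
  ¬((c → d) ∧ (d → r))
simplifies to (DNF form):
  (c ∧ ¬d) ∨ (d ∧ ¬r)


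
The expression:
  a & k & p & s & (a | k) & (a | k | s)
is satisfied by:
  {a: True, p: True, s: True, k: True}


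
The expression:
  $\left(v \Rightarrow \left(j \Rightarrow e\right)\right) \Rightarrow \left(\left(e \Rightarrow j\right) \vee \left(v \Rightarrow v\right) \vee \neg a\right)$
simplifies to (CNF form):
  $\text{True}$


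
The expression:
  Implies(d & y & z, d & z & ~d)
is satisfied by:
  {z: False, d: False, y: False}
  {y: True, z: False, d: False}
  {d: True, z: False, y: False}
  {y: True, d: True, z: False}
  {z: True, y: False, d: False}
  {y: True, z: True, d: False}
  {d: True, z: True, y: False}


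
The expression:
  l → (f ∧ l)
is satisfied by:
  {f: True, l: False}
  {l: False, f: False}
  {l: True, f: True}


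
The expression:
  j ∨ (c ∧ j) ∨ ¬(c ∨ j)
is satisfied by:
  {j: True, c: False}
  {c: False, j: False}
  {c: True, j: True}


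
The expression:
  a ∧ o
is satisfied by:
  {a: True, o: True}


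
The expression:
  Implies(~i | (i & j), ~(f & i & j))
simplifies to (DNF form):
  ~f | ~i | ~j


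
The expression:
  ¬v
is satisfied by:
  {v: False}


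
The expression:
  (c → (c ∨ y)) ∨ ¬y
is always true.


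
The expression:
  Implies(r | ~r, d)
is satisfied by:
  {d: True}


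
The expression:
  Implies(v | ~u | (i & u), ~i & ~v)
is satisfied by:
  {v: False, i: False}


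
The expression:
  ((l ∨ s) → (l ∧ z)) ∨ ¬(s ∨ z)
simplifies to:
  (l ∧ z) ∨ ¬s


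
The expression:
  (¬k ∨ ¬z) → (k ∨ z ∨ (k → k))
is always true.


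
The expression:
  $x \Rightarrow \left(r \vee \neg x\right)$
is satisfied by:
  {r: True, x: False}
  {x: False, r: False}
  {x: True, r: True}


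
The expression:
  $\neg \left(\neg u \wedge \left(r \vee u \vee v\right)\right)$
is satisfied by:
  {u: True, r: False, v: False}
  {u: True, v: True, r: False}
  {u: True, r: True, v: False}
  {u: True, v: True, r: True}
  {v: False, r: False, u: False}


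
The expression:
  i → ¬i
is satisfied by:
  {i: False}


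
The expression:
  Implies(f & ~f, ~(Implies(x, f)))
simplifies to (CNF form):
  True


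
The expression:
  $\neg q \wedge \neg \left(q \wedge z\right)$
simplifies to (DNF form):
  $\neg q$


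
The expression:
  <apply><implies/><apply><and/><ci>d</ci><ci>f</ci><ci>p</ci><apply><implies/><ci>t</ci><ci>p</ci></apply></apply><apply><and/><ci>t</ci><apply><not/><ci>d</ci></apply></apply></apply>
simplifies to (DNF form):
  <apply><or/><apply><not/><ci>d</ci></apply><apply><not/><ci>f</ci></apply><apply><not/><ci>p</ci></apply></apply>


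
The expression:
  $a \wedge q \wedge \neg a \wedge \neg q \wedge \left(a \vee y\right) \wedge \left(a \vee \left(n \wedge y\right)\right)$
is never true.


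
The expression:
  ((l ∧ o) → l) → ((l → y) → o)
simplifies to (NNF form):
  o ∨ (l ∧ ¬y)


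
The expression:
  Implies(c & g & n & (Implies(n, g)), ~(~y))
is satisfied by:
  {y: True, g: False, c: False, n: False}
  {y: False, g: False, c: False, n: False}
  {y: True, n: True, g: False, c: False}
  {n: True, y: False, g: False, c: False}
  {y: True, c: True, n: False, g: False}
  {c: True, n: False, g: False, y: False}
  {y: True, n: True, c: True, g: False}
  {n: True, c: True, y: False, g: False}
  {y: True, g: True, n: False, c: False}
  {g: True, n: False, c: False, y: False}
  {y: True, n: True, g: True, c: False}
  {n: True, g: True, y: False, c: False}
  {y: True, c: True, g: True, n: False}
  {c: True, g: True, n: False, y: False}
  {y: True, n: True, c: True, g: True}


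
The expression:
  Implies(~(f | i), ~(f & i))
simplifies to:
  True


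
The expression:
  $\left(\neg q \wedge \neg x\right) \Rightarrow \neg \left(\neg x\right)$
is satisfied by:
  {x: True, q: True}
  {x: True, q: False}
  {q: True, x: False}


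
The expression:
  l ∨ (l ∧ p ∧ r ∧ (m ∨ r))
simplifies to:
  l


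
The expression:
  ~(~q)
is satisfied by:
  {q: True}


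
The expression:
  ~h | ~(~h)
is always true.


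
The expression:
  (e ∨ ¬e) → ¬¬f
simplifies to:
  f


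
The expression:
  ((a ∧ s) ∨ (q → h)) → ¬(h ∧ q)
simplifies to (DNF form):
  ¬h ∨ ¬q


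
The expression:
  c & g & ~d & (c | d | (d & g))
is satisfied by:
  {c: True, g: True, d: False}


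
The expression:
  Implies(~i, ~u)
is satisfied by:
  {i: True, u: False}
  {u: False, i: False}
  {u: True, i: True}


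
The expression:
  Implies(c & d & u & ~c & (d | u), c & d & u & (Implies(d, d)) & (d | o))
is always true.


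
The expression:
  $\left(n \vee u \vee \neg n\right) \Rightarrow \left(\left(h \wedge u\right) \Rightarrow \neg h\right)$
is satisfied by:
  {h: False, u: False}
  {u: True, h: False}
  {h: True, u: False}


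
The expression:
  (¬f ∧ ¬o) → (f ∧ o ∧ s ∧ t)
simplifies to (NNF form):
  f ∨ o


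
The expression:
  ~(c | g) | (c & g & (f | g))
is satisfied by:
  {c: False, g: False}
  {g: True, c: True}


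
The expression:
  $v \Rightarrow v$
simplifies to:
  $\text{True}$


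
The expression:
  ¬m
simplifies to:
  ¬m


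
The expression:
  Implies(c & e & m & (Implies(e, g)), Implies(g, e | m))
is always true.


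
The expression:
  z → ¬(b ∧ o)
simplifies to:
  ¬b ∨ ¬o ∨ ¬z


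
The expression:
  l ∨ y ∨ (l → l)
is always true.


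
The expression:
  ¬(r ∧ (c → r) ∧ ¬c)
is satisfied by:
  {c: True, r: False}
  {r: False, c: False}
  {r: True, c: True}


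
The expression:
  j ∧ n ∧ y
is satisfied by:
  {j: True, y: True, n: True}


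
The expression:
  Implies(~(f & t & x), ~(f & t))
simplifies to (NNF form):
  x | ~f | ~t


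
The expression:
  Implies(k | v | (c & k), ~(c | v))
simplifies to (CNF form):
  ~v & (~c | ~k)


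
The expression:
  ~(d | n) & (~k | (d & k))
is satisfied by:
  {n: False, d: False, k: False}


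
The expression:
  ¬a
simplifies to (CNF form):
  ¬a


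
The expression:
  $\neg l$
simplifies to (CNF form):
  $\neg l$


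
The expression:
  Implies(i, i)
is always true.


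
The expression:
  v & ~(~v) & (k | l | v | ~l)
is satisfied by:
  {v: True}


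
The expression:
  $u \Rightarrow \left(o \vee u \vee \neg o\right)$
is always true.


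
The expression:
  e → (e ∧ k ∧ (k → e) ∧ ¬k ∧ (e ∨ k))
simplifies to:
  ¬e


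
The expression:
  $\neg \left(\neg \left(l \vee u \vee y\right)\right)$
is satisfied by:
  {y: True, l: True, u: True}
  {y: True, l: True, u: False}
  {y: True, u: True, l: False}
  {y: True, u: False, l: False}
  {l: True, u: True, y: False}
  {l: True, u: False, y: False}
  {u: True, l: False, y: False}


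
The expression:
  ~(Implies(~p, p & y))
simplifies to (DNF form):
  ~p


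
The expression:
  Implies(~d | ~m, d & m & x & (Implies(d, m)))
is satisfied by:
  {m: True, d: True}


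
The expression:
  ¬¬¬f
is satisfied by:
  {f: False}


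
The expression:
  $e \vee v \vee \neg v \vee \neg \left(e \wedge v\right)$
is always true.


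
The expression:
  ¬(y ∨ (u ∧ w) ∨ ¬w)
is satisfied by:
  {w: True, u: False, y: False}


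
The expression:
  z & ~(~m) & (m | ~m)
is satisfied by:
  {z: True, m: True}


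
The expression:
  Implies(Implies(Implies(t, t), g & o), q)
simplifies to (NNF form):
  q | ~g | ~o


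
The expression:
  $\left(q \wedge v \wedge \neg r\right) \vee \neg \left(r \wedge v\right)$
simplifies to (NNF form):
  $\neg r \vee \neg v$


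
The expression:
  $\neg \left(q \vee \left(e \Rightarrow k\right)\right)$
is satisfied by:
  {e: True, q: False, k: False}


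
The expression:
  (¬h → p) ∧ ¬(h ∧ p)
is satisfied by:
  {h: True, p: False}
  {p: True, h: False}


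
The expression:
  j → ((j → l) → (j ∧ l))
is always true.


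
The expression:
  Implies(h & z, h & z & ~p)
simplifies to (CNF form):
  ~h | ~p | ~z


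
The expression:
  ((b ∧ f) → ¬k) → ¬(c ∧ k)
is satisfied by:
  {f: True, b: True, k: False, c: False}
  {f: True, b: False, k: False, c: False}
  {b: True, c: False, f: False, k: False}
  {c: False, b: False, f: False, k: False}
  {c: True, f: True, b: True, k: False}
  {c: True, f: True, b: False, k: False}
  {c: True, b: True, f: False, k: False}
  {c: True, b: False, f: False, k: False}
  {k: True, f: True, b: True, c: False}
  {k: True, f: True, b: False, c: False}
  {k: True, b: True, f: False, c: False}
  {k: True, b: False, f: False, c: False}
  {c: True, k: True, f: True, b: True}


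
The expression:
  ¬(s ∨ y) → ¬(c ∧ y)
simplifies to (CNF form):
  True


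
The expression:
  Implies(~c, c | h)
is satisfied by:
  {c: True, h: True}
  {c: True, h: False}
  {h: True, c: False}


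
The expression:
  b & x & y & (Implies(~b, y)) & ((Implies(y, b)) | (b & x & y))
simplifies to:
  b & x & y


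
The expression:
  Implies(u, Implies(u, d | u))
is always true.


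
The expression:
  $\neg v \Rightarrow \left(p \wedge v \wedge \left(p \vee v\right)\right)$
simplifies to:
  $v$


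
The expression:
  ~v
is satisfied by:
  {v: False}


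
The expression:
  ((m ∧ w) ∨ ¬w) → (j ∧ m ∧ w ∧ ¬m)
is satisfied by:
  {w: True, m: False}


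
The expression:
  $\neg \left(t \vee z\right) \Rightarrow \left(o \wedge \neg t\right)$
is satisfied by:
  {t: True, z: True, o: True}
  {t: True, z: True, o: False}
  {t: True, o: True, z: False}
  {t: True, o: False, z: False}
  {z: True, o: True, t: False}
  {z: True, o: False, t: False}
  {o: True, z: False, t: False}


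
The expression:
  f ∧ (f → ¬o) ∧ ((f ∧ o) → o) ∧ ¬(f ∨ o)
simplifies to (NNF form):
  False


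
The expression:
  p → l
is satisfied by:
  {l: True, p: False}
  {p: False, l: False}
  {p: True, l: True}


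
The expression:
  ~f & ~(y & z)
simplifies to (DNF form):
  (~f & ~y) | (~f & ~z)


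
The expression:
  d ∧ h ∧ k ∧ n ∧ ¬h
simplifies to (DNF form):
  False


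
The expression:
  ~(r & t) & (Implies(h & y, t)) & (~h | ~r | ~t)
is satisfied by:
  {r: False, h: False, t: False, y: False}
  {y: True, r: False, h: False, t: False}
  {h: True, y: False, r: False, t: False}
  {r: True, y: False, h: False, t: False}
  {y: True, r: True, h: False, t: False}
  {h: True, r: True, y: False, t: False}
  {t: True, y: False, r: False, h: False}
  {t: True, y: True, r: False, h: False}
  {t: True, h: True, y: False, r: False}
  {t: True, y: True, h: True, r: False}


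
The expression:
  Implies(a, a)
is always true.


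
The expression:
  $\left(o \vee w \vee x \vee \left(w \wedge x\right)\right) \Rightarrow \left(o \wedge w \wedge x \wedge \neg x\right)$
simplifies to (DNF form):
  $\neg o \wedge \neg w \wedge \neg x$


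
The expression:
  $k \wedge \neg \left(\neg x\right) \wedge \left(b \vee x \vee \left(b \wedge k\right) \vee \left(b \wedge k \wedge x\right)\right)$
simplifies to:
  $k \wedge x$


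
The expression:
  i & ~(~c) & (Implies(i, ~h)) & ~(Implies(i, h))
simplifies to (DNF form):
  c & i & ~h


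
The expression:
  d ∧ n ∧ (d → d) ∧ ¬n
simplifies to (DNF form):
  False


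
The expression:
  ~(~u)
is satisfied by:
  {u: True}


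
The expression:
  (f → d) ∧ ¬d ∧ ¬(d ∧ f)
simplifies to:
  ¬d ∧ ¬f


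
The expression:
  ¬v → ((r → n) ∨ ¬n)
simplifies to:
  True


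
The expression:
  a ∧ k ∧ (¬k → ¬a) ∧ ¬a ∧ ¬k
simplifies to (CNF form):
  False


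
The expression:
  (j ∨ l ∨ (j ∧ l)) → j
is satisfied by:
  {j: True, l: False}
  {l: False, j: False}
  {l: True, j: True}


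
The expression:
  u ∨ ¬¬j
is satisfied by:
  {u: True, j: True}
  {u: True, j: False}
  {j: True, u: False}


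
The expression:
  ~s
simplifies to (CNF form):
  ~s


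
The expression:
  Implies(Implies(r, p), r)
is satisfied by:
  {r: True}


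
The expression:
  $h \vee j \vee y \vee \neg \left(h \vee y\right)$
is always true.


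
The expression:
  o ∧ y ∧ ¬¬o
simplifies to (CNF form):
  o ∧ y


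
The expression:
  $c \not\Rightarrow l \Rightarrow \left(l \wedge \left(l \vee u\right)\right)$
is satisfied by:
  {l: True, c: False}
  {c: False, l: False}
  {c: True, l: True}


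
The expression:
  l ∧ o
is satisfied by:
  {o: True, l: True}


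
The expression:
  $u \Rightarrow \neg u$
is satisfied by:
  {u: False}


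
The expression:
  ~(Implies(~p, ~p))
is never true.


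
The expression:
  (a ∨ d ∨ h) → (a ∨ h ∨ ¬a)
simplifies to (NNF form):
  True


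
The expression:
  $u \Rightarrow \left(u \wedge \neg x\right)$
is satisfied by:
  {u: False, x: False}
  {x: True, u: False}
  {u: True, x: False}


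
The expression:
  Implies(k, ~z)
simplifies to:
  ~k | ~z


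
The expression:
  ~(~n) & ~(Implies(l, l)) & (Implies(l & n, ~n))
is never true.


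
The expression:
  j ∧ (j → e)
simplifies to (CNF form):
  e ∧ j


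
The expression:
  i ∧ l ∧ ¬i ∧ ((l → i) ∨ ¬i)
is never true.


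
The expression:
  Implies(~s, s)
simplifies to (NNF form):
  s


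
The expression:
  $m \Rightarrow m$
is always true.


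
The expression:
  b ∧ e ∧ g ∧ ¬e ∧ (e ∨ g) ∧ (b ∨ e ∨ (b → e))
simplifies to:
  False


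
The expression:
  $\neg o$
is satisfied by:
  {o: False}


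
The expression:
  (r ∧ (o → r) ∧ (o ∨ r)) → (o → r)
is always true.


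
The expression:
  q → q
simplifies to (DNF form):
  True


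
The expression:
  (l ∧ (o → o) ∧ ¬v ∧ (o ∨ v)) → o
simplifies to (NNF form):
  True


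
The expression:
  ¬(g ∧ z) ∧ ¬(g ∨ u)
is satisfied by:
  {g: False, u: False}


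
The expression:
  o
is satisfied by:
  {o: True}


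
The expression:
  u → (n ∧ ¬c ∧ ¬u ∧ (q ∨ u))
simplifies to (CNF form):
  ¬u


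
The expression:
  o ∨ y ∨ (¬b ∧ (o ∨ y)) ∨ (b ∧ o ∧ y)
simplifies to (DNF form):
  o ∨ y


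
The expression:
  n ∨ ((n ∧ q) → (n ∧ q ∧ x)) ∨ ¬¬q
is always true.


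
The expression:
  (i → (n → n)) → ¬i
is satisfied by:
  {i: False}


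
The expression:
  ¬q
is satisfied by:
  {q: False}


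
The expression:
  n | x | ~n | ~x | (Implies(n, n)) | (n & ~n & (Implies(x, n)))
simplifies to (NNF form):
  True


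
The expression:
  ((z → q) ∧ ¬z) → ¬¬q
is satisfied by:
  {q: True, z: True}
  {q: True, z: False}
  {z: True, q: False}


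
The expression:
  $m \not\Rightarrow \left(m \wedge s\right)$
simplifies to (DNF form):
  $m \wedge \neg s$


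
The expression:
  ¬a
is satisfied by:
  {a: False}


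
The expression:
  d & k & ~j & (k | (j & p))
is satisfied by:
  {d: True, k: True, j: False}


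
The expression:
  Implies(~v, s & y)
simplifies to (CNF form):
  (s | v) & (v | y)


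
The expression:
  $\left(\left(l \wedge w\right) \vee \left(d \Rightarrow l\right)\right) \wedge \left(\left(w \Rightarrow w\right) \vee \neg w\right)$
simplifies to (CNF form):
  $l \vee \neg d$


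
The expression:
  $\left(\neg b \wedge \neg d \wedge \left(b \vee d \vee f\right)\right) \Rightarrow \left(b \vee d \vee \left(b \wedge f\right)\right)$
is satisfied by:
  {b: True, d: True, f: False}
  {b: True, d: False, f: False}
  {d: True, b: False, f: False}
  {b: False, d: False, f: False}
  {f: True, b: True, d: True}
  {f: True, b: True, d: False}
  {f: True, d: True, b: False}


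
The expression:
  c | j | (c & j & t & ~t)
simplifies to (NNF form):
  c | j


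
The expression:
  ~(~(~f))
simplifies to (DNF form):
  ~f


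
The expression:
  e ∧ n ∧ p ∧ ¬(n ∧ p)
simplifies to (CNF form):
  False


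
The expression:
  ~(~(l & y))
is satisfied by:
  {y: True, l: True}


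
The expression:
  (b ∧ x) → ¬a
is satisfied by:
  {x: False, a: False, b: False}
  {b: True, x: False, a: False}
  {a: True, x: False, b: False}
  {b: True, a: True, x: False}
  {x: True, b: False, a: False}
  {b: True, x: True, a: False}
  {a: True, x: True, b: False}


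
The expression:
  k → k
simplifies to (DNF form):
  True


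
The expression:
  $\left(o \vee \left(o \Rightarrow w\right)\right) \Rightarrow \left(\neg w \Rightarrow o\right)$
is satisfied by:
  {o: True, w: True}
  {o: True, w: False}
  {w: True, o: False}


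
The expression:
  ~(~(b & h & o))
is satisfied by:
  {h: True, b: True, o: True}


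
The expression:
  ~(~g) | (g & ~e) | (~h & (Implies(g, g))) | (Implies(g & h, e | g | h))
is always true.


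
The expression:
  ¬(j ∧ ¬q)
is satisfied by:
  {q: True, j: False}
  {j: False, q: False}
  {j: True, q: True}


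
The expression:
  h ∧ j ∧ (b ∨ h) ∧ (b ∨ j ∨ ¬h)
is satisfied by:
  {h: True, j: True}


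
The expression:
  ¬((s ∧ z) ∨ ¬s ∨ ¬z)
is never true.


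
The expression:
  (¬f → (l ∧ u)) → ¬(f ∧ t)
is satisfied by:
  {t: False, f: False}
  {f: True, t: False}
  {t: True, f: False}


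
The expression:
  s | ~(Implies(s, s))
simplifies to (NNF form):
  s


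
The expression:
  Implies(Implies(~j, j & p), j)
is always true.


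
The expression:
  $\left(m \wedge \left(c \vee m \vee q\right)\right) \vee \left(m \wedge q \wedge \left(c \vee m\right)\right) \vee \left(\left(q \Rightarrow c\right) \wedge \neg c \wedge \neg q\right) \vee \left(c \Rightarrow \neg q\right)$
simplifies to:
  $m \vee \neg c \vee \neg q$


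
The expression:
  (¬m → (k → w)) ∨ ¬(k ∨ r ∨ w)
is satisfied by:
  {w: True, m: True, k: False}
  {w: True, k: False, m: False}
  {m: True, k: False, w: False}
  {m: False, k: False, w: False}
  {w: True, m: True, k: True}
  {w: True, k: True, m: False}
  {m: True, k: True, w: False}


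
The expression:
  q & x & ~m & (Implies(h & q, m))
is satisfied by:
  {x: True, q: True, h: False, m: False}


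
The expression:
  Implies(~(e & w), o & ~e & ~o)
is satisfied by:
  {e: True, w: True}


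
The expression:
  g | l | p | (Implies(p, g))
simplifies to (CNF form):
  True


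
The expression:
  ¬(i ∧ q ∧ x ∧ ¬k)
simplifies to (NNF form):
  k ∨ ¬i ∨ ¬q ∨ ¬x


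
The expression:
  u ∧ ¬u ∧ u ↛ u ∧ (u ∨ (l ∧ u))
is never true.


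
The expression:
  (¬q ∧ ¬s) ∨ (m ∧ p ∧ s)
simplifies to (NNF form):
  (m ∨ ¬s) ∧ (p ∨ ¬s) ∧ (s ∨ ¬q)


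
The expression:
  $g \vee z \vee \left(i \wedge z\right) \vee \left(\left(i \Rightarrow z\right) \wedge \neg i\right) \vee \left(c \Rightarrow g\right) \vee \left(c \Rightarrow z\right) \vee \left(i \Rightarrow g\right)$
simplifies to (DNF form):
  $g \vee z \vee \neg c \vee \neg i$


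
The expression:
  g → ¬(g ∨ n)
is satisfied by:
  {g: False}


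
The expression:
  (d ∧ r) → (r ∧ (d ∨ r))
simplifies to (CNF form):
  True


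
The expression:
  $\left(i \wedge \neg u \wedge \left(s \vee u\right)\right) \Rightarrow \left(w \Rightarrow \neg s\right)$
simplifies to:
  $u \vee \neg i \vee \neg s \vee \neg w$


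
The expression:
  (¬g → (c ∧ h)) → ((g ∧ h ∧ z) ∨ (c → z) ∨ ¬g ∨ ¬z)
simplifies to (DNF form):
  True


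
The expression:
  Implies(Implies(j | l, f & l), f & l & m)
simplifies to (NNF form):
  (l & m) | (j & ~l) | (l & ~f)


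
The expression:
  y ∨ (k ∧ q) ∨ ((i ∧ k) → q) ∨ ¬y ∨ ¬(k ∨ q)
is always true.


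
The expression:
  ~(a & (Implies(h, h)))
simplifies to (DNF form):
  ~a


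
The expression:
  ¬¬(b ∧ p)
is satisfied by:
  {p: True, b: True}


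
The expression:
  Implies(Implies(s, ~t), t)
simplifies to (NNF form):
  t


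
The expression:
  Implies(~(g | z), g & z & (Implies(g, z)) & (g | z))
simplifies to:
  g | z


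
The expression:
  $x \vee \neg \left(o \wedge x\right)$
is always true.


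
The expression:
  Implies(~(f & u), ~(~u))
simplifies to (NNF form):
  u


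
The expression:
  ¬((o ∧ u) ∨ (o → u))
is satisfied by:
  {o: True, u: False}


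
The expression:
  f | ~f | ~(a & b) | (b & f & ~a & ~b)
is always true.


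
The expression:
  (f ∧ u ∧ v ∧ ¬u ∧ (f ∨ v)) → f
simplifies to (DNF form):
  True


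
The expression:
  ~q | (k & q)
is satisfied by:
  {k: True, q: False}
  {q: False, k: False}
  {q: True, k: True}


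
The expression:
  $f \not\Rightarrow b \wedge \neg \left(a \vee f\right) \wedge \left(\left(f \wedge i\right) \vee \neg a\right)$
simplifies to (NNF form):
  $\text{False}$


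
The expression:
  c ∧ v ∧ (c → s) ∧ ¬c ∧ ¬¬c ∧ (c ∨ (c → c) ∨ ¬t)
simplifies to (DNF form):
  False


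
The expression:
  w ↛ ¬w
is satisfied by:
  {w: True}


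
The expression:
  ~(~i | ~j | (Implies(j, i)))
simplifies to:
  False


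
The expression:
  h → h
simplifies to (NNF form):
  True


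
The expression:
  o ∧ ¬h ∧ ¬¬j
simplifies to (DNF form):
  j ∧ o ∧ ¬h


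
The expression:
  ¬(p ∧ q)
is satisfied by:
  {p: False, q: False}
  {q: True, p: False}
  {p: True, q: False}


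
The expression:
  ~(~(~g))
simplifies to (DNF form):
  ~g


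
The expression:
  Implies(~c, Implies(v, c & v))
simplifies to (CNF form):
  c | ~v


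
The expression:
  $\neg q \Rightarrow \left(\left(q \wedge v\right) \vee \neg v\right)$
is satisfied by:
  {q: True, v: False}
  {v: False, q: False}
  {v: True, q: True}


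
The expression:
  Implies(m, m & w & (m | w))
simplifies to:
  w | ~m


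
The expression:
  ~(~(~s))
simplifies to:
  ~s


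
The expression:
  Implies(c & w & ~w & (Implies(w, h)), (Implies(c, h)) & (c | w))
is always true.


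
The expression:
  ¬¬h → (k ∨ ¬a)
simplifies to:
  k ∨ ¬a ∨ ¬h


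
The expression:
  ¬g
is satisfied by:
  {g: False}


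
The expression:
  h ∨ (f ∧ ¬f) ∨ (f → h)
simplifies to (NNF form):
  h ∨ ¬f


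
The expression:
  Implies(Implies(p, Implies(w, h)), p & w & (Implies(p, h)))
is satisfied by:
  {p: True, w: True}


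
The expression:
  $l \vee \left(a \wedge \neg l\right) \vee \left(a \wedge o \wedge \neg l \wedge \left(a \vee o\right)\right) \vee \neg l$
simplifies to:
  $\text{True}$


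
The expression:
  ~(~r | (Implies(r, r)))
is never true.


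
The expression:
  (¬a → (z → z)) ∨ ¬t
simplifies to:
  True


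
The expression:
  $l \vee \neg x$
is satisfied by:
  {l: True, x: False}
  {x: False, l: False}
  {x: True, l: True}


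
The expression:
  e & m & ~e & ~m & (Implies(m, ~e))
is never true.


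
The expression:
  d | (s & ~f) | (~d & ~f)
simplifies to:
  d | ~f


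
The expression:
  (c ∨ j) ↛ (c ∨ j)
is never true.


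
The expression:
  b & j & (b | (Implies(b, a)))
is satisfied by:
  {j: True, b: True}


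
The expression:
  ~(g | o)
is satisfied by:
  {g: False, o: False}


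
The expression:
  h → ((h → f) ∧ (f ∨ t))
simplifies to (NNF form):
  f ∨ ¬h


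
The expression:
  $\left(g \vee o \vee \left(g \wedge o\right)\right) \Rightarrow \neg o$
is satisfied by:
  {o: False}


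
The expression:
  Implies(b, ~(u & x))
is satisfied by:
  {u: False, x: False, b: False}
  {b: True, u: False, x: False}
  {x: True, u: False, b: False}
  {b: True, x: True, u: False}
  {u: True, b: False, x: False}
  {b: True, u: True, x: False}
  {x: True, u: True, b: False}


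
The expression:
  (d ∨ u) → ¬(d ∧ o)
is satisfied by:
  {o: False, d: False}
  {d: True, o: False}
  {o: True, d: False}


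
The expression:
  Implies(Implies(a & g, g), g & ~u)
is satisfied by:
  {g: True, u: False}


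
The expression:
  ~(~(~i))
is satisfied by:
  {i: False}


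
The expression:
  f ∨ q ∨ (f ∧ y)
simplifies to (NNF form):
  f ∨ q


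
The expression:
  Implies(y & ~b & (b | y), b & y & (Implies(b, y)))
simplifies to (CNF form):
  b | ~y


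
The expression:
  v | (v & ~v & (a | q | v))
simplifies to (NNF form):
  v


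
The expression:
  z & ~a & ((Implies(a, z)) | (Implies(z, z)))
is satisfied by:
  {z: True, a: False}


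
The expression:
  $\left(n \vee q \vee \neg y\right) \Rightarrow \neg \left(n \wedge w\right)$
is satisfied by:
  {w: False, n: False}
  {n: True, w: False}
  {w: True, n: False}


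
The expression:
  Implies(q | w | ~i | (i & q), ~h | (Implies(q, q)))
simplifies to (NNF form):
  True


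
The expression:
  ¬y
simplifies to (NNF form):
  ¬y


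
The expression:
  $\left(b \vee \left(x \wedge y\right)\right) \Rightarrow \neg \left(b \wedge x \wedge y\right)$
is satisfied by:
  {y: False, x: False, b: False}
  {b: True, y: False, x: False}
  {x: True, y: False, b: False}
  {b: True, x: True, y: False}
  {y: True, b: False, x: False}
  {b: True, y: True, x: False}
  {x: True, y: True, b: False}


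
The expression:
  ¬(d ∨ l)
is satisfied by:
  {d: False, l: False}


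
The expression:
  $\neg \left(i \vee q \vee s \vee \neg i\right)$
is never true.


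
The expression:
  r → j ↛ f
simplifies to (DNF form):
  (j ∧ ¬f) ∨ ¬r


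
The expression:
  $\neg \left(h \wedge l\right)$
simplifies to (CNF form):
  $\neg h \vee \neg l$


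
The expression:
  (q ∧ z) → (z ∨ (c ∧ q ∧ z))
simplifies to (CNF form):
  True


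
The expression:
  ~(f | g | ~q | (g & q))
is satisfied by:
  {q: True, g: False, f: False}


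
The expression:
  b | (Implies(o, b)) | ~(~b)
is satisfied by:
  {b: True, o: False}
  {o: False, b: False}
  {o: True, b: True}


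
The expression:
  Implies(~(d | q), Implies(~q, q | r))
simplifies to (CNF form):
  d | q | r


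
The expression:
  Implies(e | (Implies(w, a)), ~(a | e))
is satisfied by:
  {e: False, a: False}


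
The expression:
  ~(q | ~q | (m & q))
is never true.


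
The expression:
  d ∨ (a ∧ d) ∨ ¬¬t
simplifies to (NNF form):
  d ∨ t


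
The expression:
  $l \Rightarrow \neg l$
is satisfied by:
  {l: False}


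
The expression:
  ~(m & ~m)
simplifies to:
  True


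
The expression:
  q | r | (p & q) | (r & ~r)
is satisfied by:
  {r: True, q: True}
  {r: True, q: False}
  {q: True, r: False}


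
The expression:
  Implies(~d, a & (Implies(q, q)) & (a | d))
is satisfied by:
  {a: True, d: True}
  {a: True, d: False}
  {d: True, a: False}


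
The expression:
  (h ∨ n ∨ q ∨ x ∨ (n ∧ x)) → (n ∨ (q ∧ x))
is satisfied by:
  {n: True, x: True, q: True, h: False}
  {n: True, x: True, q: True, h: True}
  {n: True, x: True, h: False, q: False}
  {n: True, x: True, h: True, q: False}
  {n: True, q: True, h: False, x: False}
  {n: True, q: True, h: True, x: False}
  {n: True, h: False, q: False, x: False}
  {n: True, q: False, h: True, x: False}
  {h: False, q: True, x: True, n: False}
  {x: True, q: True, h: True, n: False}
  {x: False, h: False, q: False, n: False}


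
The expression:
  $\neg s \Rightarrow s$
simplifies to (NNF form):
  $s$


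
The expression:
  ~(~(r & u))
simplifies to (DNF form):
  r & u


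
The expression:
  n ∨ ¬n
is always true.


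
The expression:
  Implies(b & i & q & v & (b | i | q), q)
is always true.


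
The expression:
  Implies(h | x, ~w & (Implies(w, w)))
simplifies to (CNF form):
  (~h | ~w) & (~w | ~x)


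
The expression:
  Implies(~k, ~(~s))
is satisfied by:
  {k: True, s: True}
  {k: True, s: False}
  {s: True, k: False}


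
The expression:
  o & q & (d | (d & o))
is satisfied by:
  {o: True, d: True, q: True}


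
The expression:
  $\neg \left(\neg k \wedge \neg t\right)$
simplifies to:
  $k \vee t$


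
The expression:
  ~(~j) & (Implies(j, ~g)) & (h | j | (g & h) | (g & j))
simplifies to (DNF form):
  j & ~g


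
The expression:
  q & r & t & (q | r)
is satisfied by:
  {t: True, r: True, q: True}


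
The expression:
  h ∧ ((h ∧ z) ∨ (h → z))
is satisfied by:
  {h: True, z: True}


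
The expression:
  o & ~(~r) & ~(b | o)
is never true.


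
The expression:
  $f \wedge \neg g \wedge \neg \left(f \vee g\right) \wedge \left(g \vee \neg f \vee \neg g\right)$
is never true.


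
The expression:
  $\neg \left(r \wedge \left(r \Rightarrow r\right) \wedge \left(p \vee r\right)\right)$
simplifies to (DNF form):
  $\neg r$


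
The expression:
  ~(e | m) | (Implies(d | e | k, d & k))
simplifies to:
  (d & k) | (~e & ~m) | (~d & ~e & ~k)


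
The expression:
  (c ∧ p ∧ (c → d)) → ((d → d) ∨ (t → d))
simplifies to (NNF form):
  True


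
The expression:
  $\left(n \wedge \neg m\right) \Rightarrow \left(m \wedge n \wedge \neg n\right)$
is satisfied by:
  {m: True, n: False}
  {n: False, m: False}
  {n: True, m: True}


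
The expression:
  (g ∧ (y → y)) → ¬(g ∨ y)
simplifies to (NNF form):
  ¬g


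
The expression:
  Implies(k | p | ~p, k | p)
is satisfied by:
  {k: True, p: True}
  {k: True, p: False}
  {p: True, k: False}


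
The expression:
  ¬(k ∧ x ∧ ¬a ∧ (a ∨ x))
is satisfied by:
  {a: True, k: False, x: False}
  {k: False, x: False, a: False}
  {a: True, x: True, k: False}
  {x: True, k: False, a: False}
  {a: True, k: True, x: False}
  {k: True, a: False, x: False}
  {a: True, x: True, k: True}
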